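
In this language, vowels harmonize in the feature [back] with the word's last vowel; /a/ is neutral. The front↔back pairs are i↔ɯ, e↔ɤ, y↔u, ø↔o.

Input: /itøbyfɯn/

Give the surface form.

[ɯtobufɯn]

/i/ harmonizes with /ɯ/ ([+back]) → [ɯ]
/ø/ harmonizes with /ɯ/ ([+back]) → [o]
/y/ harmonizes with /ɯ/ ([+back]) → [u]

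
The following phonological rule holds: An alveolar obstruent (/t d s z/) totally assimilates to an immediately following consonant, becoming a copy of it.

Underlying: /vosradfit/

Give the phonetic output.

/s/ before /r/ → [r] (total assimilation)
/d/ before /f/ → [f] (total assimilation)

[vorraffit]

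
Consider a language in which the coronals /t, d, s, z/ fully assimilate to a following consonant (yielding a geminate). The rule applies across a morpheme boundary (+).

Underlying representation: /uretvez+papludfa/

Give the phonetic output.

[urevvep+papluffa]

/t/ before /v/ → [v] (total assimilation)
/z/ before /p/ → [p] (total assimilation)
/d/ before /f/ → [f] (total assimilation)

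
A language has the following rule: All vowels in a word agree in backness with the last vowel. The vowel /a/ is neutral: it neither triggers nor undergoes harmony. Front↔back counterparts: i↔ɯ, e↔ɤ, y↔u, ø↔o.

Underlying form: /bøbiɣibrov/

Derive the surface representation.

/ø/ harmonizes with /o/ ([+back]) → [o]
/i/ harmonizes with /o/ ([+back]) → [ɯ]
/i/ harmonizes with /o/ ([+back]) → [ɯ]

[bobɯɣɯbrov]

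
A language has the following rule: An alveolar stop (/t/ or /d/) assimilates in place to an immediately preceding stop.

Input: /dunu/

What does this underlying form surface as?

[dunu]

no segment meets the rule's conditions; no change.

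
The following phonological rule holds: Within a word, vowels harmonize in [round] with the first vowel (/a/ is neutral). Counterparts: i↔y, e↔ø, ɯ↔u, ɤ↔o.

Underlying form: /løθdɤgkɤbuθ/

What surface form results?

/ɤ/ harmonizes with /ø/ ([+round]) → [o]
/ɤ/ harmonizes with /ø/ ([+round]) → [o]

[løθdogkobuθ]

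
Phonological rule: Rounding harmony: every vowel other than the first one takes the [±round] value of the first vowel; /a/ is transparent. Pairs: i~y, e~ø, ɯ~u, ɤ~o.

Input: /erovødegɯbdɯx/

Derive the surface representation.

/o/ harmonizes with /e/ ([-round]) → [ɤ]
/ø/ harmonizes with /e/ ([-round]) → [e]

[erɤvedegɯbdɯx]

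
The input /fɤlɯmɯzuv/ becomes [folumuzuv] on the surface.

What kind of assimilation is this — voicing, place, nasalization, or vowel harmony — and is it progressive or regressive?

/ɤ/→[o] /ɯ/→[u] /ɯ/→[u].
Vowels agree with the last vowel, so the harmony is regressive.

vowel harmony, regressive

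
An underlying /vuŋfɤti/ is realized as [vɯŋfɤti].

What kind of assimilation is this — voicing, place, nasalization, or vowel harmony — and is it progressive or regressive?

vowel harmony, regressive

/u/→[ɯ].
Vowels agree with the last vowel, so the harmony is regressive.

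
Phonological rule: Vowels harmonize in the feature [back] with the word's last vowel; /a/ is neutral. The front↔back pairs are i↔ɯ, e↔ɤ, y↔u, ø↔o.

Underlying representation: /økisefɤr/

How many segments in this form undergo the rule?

3

/ø/ harmonizes with /ɤ/ ([+back]) → [o]
/i/ harmonizes with /ɤ/ ([+back]) → [ɯ]
/e/ harmonizes with /ɤ/ ([+back]) → [ɤ]
3 segments change.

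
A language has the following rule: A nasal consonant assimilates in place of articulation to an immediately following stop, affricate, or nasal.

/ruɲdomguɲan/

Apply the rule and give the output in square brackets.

[rundoŋguɲan]

/ɲ/ before /d/ (alveolar) → [n]
/m/ before /g/ (velar) → [ŋ]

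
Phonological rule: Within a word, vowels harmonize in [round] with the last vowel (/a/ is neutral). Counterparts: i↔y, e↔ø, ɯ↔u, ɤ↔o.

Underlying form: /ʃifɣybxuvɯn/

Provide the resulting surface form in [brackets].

/y/ harmonizes with /ɯ/ ([-round]) → [i]
/u/ harmonizes with /ɯ/ ([-round]) → [ɯ]

[ʃifɣibxɯvɯn]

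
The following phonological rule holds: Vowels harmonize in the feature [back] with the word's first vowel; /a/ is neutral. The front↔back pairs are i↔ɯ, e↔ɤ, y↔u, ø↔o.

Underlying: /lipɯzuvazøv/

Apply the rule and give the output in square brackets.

[lipizyvazøv]

/ɯ/ harmonizes with /i/ ([-back]) → [i]
/u/ harmonizes with /i/ ([-back]) → [y]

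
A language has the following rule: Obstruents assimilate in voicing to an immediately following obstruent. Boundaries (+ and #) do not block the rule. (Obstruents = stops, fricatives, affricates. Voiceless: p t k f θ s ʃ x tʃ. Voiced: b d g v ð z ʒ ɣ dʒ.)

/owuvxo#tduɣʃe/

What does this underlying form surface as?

[owufxo#dduxʃe]

/v/ before /x/ (voiceless) → [f]
/t/ before /d/ (voiced) → [d]
/ɣ/ before /ʃ/ (voiceless) → [x]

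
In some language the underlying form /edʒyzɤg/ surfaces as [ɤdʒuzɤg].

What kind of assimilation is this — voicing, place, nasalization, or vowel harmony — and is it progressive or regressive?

vowel harmony, regressive

/e/→[ɤ] /y/→[u].
Vowels agree with the last vowel, so the harmony is regressive.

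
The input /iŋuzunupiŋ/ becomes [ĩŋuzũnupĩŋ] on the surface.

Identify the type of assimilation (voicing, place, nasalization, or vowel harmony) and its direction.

nasalization, regressive

/i/→[ĩ] /u/→[ũ] /i/→[ĩ].
Each target copies a feature from the following segment, so the direction is regressive.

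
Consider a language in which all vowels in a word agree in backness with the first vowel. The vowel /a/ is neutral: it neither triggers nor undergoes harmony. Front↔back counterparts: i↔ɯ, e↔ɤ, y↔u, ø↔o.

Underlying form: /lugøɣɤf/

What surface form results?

[lugoɣɤf]

/ø/ harmonizes with /u/ ([+back]) → [o]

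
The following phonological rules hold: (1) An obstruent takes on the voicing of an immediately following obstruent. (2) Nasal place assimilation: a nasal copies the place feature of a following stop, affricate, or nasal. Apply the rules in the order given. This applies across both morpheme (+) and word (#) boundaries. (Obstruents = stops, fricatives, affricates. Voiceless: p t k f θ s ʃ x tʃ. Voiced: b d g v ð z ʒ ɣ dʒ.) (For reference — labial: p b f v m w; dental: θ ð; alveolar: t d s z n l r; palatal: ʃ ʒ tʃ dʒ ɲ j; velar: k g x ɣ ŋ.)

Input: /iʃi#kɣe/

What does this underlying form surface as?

Rule 1: /k/ before /ɣ/ (voiced) → [g]
After rule 1: iʃi#gɣe
Rule 2: no segment meets the rule's conditions; no change.

[iʃi#gɣe]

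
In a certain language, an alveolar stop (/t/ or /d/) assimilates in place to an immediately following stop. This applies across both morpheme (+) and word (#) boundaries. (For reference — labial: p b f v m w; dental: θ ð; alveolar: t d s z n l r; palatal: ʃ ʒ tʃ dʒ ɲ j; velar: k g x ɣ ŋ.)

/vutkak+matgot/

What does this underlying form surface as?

[vukkak+makgot]

/t/ before /k/ (velar) → [k]
/t/ before /g/ (velar) → [k]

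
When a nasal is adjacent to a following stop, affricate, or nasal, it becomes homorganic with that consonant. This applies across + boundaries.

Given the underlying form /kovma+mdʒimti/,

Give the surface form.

[kovma+ɲdʒinti]

/m/ before /dʒ/ (palatal) → [ɲ]
/m/ before /t/ (alveolar) → [n]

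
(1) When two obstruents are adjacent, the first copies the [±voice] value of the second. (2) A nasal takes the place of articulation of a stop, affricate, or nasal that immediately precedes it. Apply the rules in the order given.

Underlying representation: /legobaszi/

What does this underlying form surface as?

Rule 1: /s/ before /z/ (voiced) → [z]
After rule 1: legobazzi
Rule 2: no segment meets the rule's conditions; no change.

[legobazzi]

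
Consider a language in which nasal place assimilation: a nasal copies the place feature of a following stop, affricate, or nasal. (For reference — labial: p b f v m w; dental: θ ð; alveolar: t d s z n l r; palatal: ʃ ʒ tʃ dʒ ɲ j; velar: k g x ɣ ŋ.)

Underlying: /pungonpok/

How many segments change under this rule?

/n/ before /g/ (velar) → [ŋ]
/n/ before /p/ (labial) → [m]
2 segments change.

2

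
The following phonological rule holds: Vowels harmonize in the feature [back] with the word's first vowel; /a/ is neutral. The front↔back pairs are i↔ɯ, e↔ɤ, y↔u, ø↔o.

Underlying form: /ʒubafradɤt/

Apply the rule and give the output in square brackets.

[ʒubafradɤt]

no segment meets the rule's conditions; no change.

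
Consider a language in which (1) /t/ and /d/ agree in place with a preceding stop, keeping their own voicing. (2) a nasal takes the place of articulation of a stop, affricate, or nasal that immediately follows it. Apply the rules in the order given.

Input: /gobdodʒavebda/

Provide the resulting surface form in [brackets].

[gobbodʒavebba]

Rule 1: /d/ after /b/ (labial) → [b]
Rule 1: /d/ after /b/ (labial) → [b]
After rule 1: gobbodʒavebba
Rule 2: no segment meets the rule's conditions; no change.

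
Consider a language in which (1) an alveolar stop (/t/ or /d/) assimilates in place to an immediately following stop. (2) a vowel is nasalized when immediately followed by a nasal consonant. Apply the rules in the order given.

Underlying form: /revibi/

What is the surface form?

[revibi]

Rule 1: no segment meets the rule's conditions; no change.
After rule 1: revibi
Rule 2: no segment meets the rule's conditions; no change.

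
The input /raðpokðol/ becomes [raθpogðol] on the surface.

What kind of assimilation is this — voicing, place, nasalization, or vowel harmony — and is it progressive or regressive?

voicing assimilation, regressive

/ð/→[θ] /k/→[g].
Each target copies a feature from the following segment, so the direction is regressive.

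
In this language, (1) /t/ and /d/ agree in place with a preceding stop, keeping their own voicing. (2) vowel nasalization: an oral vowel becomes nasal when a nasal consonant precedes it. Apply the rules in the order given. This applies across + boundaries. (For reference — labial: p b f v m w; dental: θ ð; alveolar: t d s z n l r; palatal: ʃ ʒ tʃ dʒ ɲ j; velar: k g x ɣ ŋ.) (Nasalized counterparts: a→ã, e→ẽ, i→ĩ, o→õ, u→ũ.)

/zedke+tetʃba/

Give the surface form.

[zedke+tetʃba]

Rule 1: no segment meets the rule's conditions; no change.
After rule 1: zedke+tetʃba
Rule 2: no segment meets the rule's conditions; no change.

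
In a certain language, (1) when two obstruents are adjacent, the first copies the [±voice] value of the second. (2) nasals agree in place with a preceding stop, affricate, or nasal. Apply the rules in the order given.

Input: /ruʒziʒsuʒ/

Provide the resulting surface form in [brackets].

[ruʒziʃsuʒ]

Rule 1: /ʒ/ before /s/ (voiceless) → [ʃ]
After rule 1: ruʒziʃsuʒ
Rule 2: no segment meets the rule's conditions; no change.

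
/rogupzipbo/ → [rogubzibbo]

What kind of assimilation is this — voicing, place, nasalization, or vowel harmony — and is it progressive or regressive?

/p/→[b] /p/→[b].
Each target copies a feature from the following segment, so the direction is regressive.

voicing assimilation, regressive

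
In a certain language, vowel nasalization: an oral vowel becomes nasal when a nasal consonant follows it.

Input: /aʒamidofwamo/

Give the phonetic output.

[aʒãmidofwãmo]

/a/ before nasal /m/ → [ã]
/a/ before nasal /m/ → [ã]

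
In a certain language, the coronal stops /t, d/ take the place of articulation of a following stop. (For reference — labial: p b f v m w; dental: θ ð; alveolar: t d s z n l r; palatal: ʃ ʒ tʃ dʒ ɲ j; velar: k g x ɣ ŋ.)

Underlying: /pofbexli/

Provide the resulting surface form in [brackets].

[pofbexli]

no segment meets the rule's conditions; no change.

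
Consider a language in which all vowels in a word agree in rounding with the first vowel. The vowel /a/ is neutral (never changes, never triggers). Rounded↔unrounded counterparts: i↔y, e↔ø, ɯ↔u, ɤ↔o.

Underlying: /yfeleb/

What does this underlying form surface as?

[yføløb]

/e/ harmonizes with /y/ ([+round]) → [ø]
/e/ harmonizes with /y/ ([+round]) → [ø]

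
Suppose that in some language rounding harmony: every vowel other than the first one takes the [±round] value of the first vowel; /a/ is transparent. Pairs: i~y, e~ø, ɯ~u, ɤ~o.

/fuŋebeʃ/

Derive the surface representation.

/e/ harmonizes with /u/ ([+round]) → [ø]
/e/ harmonizes with /u/ ([+round]) → [ø]

[fuŋøbøʃ]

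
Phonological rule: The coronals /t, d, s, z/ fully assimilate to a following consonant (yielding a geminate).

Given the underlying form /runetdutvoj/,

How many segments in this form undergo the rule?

/t/ before /d/ → [d] (total assimilation)
/t/ before /v/ → [v] (total assimilation)
2 segments change.

2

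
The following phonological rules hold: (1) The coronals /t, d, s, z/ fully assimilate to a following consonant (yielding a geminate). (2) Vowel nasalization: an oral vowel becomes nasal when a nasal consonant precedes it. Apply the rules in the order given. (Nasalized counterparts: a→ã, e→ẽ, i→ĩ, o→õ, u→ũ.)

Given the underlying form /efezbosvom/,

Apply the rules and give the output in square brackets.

Rule 1: /z/ before /b/ → [b] (total assimilation)
Rule 1: /s/ before /v/ → [v] (total assimilation)
After rule 1: efebbovvom
Rule 2: no segment meets the rule's conditions; no change.

[efebbovvom]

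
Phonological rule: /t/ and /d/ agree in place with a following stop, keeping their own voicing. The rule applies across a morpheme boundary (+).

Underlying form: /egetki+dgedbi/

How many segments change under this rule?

3

/t/ before /k/ (velar) → [k]
/d/ before /g/ (velar) → [g]
/d/ before /b/ (labial) → [b]
3 segments change.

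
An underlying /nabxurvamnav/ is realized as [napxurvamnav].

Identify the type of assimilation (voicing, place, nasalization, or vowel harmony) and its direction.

voicing assimilation, regressive

/b/→[p].
Each target copies a feature from the following segment, so the direction is regressive.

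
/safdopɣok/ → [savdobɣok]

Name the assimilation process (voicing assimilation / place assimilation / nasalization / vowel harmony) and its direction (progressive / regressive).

voicing assimilation, regressive

/f/→[v] /p/→[b].
Each target copies a feature from the following segment, so the direction is regressive.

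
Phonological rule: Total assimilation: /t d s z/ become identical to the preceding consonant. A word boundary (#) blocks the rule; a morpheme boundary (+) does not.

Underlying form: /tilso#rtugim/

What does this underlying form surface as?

[tillo#rrugim]

/s/ after /l/ → [l] (total assimilation)
/t/ after /r/ → [r] (total assimilation)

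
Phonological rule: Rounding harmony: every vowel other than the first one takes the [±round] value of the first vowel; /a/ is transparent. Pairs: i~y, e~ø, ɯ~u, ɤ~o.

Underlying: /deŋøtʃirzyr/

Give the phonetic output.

[deŋetʃirzir]

/ø/ harmonizes with /e/ ([-round]) → [e]
/y/ harmonizes with /e/ ([-round]) → [i]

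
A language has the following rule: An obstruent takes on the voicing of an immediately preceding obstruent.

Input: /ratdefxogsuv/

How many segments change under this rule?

2

/d/ after /t/ (voiceless) → [t]
/s/ after /g/ (voiced) → [z]
2 segments change.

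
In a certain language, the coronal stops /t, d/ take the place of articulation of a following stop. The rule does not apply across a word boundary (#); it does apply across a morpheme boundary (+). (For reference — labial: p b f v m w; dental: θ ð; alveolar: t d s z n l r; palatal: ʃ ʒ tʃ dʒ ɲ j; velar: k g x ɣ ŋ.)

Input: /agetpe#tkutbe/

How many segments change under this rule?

3

/t/ before /p/ (labial) → [p]
/t/ before /k/ (velar) → [k]
/t/ before /b/ (labial) → [p]
3 segments change.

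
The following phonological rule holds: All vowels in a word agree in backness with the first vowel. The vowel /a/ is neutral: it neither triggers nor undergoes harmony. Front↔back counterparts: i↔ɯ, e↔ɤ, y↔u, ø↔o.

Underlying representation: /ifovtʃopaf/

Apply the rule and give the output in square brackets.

/o/ harmonizes with /i/ ([-back]) → [ø]
/o/ harmonizes with /i/ ([-back]) → [ø]

[iføvtʃøpaf]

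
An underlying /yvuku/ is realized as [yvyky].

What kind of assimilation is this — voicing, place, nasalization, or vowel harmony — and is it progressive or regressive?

/u/→[y] /u/→[y].
Vowels agree with the first vowel, so the harmony is progressive.

vowel harmony, progressive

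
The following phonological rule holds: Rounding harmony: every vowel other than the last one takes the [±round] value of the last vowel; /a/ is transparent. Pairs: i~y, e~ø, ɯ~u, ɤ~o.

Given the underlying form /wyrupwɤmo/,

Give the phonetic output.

[wyrupwomo]

/ɤ/ harmonizes with /o/ ([+round]) → [o]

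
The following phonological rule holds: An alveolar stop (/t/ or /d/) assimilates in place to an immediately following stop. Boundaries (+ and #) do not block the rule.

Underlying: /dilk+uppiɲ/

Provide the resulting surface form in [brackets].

[dilk+uppiɲ]

no segment meets the rule's conditions; no change.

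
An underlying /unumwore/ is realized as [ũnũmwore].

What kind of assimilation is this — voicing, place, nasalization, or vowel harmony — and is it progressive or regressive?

/u/→[ũ] /u/→[ũ].
Each target copies a feature from the following segment, so the direction is regressive.

nasalization, regressive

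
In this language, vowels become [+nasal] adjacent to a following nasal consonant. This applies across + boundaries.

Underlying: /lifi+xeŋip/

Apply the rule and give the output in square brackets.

[lifi+xẽŋip]

/e/ before nasal /ŋ/ → [ẽ]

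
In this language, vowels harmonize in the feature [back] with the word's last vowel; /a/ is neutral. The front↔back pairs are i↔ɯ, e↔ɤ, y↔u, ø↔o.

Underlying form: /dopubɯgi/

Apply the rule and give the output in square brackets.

/o/ harmonizes with /i/ ([-back]) → [ø]
/u/ harmonizes with /i/ ([-back]) → [y]
/ɯ/ harmonizes with /i/ ([-back]) → [i]

[døpybigi]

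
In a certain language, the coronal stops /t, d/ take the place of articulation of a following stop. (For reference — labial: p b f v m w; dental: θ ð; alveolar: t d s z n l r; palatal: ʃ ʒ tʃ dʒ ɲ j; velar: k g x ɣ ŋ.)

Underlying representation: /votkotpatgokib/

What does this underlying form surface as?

/t/ before /k/ (velar) → [k]
/t/ before /p/ (labial) → [p]
/t/ before /g/ (velar) → [k]

[vokkoppakgokib]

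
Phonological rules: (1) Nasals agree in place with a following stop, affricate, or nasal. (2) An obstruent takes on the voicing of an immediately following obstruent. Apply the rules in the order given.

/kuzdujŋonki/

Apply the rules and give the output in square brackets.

Rule 1: /n/ before /k/ (velar) → [ŋ]
After rule 1: kuzdujŋoŋki
Rule 2: no segment meets the rule's conditions; no change.

[kuzdujŋoŋki]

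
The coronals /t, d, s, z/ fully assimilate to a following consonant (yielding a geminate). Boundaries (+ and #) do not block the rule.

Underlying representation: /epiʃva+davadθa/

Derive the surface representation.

[epiʃva+davaθθa]

/d/ before /θ/ → [θ] (total assimilation)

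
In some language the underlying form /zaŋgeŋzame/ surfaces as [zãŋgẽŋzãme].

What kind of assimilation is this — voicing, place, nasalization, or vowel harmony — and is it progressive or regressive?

nasalization, regressive

/a/→[ã] /e/→[ẽ] /a/→[ã].
Each target copies a feature from the following segment, so the direction is regressive.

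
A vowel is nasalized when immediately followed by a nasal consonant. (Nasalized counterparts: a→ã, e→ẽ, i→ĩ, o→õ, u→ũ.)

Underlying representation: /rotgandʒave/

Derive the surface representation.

[rotgãndʒave]

/a/ before nasal /n/ → [ã]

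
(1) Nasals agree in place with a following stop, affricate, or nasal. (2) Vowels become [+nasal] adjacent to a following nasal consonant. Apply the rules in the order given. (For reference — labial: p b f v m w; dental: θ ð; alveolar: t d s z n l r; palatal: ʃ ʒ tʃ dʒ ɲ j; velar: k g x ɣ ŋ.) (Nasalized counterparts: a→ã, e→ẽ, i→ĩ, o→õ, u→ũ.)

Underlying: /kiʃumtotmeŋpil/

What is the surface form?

Rule 1: /m/ before /t/ (alveolar) → [n]
Rule 1: /ŋ/ before /p/ (labial) → [m]
After rule 1: kiʃuntotmempil
Rule 2: /u/ before nasal /n/ → [ũ]
Rule 2: /e/ before nasal /m/ → [ẽ]

[kiʃũntotmẽmpil]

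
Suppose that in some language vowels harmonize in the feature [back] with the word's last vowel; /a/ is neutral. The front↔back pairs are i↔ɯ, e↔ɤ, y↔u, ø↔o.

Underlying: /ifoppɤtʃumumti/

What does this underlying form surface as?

/o/ harmonizes with /i/ ([-back]) → [ø]
/ɤ/ harmonizes with /i/ ([-back]) → [e]
/u/ harmonizes with /i/ ([-back]) → [y]
/u/ harmonizes with /i/ ([-back]) → [y]

[iføppetʃymymti]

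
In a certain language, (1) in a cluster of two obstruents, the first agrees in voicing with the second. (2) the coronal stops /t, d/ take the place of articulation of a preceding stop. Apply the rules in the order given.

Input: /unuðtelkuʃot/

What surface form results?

[unuθtelkuʃot]

Rule 1: /ð/ before /t/ (voiceless) → [θ]
After rule 1: unuθtelkuʃot
Rule 2: no segment meets the rule's conditions; no change.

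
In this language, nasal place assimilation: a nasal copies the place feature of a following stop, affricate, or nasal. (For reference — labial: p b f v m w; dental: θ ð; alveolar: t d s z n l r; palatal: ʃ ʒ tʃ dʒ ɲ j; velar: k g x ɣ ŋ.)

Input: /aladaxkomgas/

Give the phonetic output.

[aladaxkoŋgas]

/m/ before /g/ (velar) → [ŋ]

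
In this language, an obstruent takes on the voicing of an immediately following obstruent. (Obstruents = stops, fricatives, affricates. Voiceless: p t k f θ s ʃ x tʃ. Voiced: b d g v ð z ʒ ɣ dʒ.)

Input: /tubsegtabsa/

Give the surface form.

/b/ before /s/ (voiceless) → [p]
/g/ before /t/ (voiceless) → [k]
/b/ before /s/ (voiceless) → [p]

[tupsektapsa]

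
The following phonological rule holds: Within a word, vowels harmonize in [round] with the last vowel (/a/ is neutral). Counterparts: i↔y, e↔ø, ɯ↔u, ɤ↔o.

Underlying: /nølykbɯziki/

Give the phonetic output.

[nelikbɯziki]

/ø/ harmonizes with /i/ ([-round]) → [e]
/y/ harmonizes with /i/ ([-round]) → [i]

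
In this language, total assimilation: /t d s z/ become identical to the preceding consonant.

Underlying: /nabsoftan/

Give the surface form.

/s/ after /b/ → [b] (total assimilation)
/t/ after /f/ → [f] (total assimilation)

[nabboffan]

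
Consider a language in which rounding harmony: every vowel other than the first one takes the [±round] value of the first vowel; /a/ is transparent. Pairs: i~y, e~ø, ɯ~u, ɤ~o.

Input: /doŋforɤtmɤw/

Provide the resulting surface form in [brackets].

/ɤ/ harmonizes with /o/ ([+round]) → [o]
/ɤ/ harmonizes with /o/ ([+round]) → [o]

[doŋforotmow]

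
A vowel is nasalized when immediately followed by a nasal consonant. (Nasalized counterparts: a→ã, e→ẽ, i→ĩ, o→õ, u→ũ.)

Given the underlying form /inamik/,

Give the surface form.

/i/ before nasal /n/ → [ĩ]
/a/ before nasal /m/ → [ã]

[ĩnãmik]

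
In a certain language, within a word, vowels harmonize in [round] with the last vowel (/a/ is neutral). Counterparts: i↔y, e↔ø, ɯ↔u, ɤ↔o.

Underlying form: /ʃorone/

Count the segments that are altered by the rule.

/o/ harmonizes with /e/ ([-round]) → [ɤ]
/o/ harmonizes with /e/ ([-round]) → [ɤ]
2 segments change.

2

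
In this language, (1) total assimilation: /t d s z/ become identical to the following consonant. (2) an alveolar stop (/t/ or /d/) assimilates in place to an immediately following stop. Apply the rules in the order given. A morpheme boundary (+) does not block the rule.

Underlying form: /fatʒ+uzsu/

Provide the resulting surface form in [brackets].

[faʒʒ+ussu]

Rule 1: /t/ before /ʒ/ → [ʒ] (total assimilation)
Rule 1: /z/ before /s/ → [s] (total assimilation)
After rule 1: faʒʒ+ussu
Rule 2: no segment meets the rule's conditions; no change.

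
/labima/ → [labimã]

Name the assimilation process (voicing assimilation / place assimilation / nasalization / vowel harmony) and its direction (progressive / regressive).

/a/→[ã].
Each target copies a feature from the preceding segment, so the direction is progressive.

nasalization, progressive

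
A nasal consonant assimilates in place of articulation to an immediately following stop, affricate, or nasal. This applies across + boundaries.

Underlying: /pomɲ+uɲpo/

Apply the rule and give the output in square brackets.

/m/ before /ɲ/ (palatal) → [ɲ]
/ɲ/ before /p/ (labial) → [m]

[poɲɲ+umpo]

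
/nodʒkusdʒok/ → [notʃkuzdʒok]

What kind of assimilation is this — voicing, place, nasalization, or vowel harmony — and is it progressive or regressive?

/dʒ/→[tʃ] /s/→[z].
Each target copies a feature from the following segment, so the direction is regressive.

voicing assimilation, regressive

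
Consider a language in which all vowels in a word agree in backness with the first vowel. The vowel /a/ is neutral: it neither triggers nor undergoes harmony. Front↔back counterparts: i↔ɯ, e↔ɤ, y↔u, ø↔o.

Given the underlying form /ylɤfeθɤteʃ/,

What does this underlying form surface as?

/ɤ/ harmonizes with /y/ ([-back]) → [e]
/ɤ/ harmonizes with /y/ ([-back]) → [e]

[ylefeθeteʃ]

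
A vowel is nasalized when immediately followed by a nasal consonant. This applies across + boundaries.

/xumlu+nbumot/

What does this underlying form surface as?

/u/ before nasal /m/ → [ũ]
/u/ before nasal /n/ → [ũ]
/u/ before nasal /m/ → [ũ]

[xũmlũ+nbũmot]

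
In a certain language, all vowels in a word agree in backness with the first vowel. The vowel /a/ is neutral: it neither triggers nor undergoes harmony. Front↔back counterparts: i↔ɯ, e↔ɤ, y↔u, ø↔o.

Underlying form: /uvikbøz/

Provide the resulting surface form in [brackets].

/i/ harmonizes with /u/ ([+back]) → [ɯ]
/ø/ harmonizes with /u/ ([+back]) → [o]

[uvɯkboz]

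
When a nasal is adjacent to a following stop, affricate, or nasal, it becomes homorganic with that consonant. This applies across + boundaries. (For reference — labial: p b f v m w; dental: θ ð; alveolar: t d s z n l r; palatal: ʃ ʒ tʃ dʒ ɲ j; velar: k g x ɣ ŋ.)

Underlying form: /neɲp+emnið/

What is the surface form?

/ɲ/ before /p/ (labial) → [m]
/m/ before /n/ (alveolar) → [n]

[nemp+ennið]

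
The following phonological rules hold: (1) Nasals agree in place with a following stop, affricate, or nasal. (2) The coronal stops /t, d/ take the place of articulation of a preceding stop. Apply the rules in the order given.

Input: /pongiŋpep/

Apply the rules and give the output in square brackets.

Rule 1: /n/ before /g/ (velar) → [ŋ]
Rule 1: /ŋ/ before /p/ (labial) → [m]
After rule 1: poŋgimpep
Rule 2: no segment meets the rule's conditions; no change.

[poŋgimpep]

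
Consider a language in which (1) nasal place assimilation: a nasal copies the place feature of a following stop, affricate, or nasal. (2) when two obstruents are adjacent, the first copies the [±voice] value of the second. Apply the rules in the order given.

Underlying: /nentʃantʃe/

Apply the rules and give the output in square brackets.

Rule 1: /n/ before /tʃ/ (palatal) → [ɲ]
Rule 1: /n/ before /tʃ/ (palatal) → [ɲ]
After rule 1: neɲtʃaɲtʃe
Rule 2: no segment meets the rule's conditions; no change.

[neɲtʃaɲtʃe]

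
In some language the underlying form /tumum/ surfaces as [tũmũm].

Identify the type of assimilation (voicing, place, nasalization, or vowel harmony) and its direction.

/u/→[ũ] /u/→[ũ].
Each target copies a feature from the following segment, so the direction is regressive.

nasalization, regressive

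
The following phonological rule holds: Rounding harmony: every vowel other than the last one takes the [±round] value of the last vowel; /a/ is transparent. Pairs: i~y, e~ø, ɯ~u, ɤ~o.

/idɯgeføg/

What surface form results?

[ydugøføg]

/i/ harmonizes with /ø/ ([+round]) → [y]
/ɯ/ harmonizes with /ø/ ([+round]) → [u]
/e/ harmonizes with /ø/ ([+round]) → [ø]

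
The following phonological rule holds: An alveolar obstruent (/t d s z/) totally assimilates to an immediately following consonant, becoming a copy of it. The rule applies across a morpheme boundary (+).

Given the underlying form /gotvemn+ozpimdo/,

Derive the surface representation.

[govvemn+oppimdo]

/t/ before /v/ → [v] (total assimilation)
/z/ before /p/ → [p] (total assimilation)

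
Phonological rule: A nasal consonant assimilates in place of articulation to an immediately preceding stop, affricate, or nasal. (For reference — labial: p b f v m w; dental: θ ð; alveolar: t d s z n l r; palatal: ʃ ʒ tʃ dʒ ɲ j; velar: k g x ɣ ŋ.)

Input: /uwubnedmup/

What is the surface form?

/n/ after /b/ (labial) → [m]
/m/ after /d/ (alveolar) → [n]

[uwubmednup]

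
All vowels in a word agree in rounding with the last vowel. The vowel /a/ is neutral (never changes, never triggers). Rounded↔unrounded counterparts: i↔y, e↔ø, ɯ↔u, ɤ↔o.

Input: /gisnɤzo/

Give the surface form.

[gysnozo]

/i/ harmonizes with /o/ ([+round]) → [y]
/ɤ/ harmonizes with /o/ ([+round]) → [o]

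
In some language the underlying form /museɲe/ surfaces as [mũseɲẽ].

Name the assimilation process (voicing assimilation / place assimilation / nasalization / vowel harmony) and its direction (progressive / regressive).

/u/→[ũ] /e/→[ẽ].
Each target copies a feature from the preceding segment, so the direction is progressive.

nasalization, progressive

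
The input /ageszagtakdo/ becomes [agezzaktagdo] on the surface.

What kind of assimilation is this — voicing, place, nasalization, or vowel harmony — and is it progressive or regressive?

voicing assimilation, regressive

/s/→[z] /g/→[k] /k/→[g].
Each target copies a feature from the following segment, so the direction is regressive.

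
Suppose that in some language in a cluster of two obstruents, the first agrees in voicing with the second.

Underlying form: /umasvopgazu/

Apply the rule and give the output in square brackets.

[umazvobgazu]

/s/ before /v/ (voiced) → [z]
/p/ before /g/ (voiced) → [b]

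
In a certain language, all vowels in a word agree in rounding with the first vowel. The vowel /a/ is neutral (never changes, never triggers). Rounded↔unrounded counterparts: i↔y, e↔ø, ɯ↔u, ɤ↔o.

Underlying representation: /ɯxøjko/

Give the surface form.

/ø/ harmonizes with /ɯ/ ([-round]) → [e]
/o/ harmonizes with /ɯ/ ([-round]) → [ɤ]

[ɯxejkɤ]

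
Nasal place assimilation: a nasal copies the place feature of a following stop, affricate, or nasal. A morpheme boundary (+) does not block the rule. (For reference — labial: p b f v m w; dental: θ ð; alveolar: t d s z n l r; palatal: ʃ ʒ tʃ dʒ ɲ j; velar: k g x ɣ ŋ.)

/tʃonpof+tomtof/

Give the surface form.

[tʃompof+tontof]

/n/ before /p/ (labial) → [m]
/m/ before /t/ (alveolar) → [n]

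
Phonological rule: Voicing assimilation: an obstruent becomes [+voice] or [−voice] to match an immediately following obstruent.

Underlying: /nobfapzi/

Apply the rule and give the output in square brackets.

/b/ before /f/ (voiceless) → [p]
/p/ before /z/ (voiced) → [b]

[nopfabzi]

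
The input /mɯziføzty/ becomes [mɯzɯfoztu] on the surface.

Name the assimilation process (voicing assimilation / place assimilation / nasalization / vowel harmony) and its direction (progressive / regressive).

vowel harmony, progressive

/i/→[ɯ] /ø/→[o] /y/→[u].
Vowels agree with the first vowel, so the harmony is progressive.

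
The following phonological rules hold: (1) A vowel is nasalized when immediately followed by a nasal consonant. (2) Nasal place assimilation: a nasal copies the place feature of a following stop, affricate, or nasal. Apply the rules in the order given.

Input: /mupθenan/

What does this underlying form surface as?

Rule 1: /e/ before nasal /n/ → [ẽ]
Rule 1: /a/ before nasal /n/ → [ã]
After rule 1: mupθẽnãn
Rule 2: no segment meets the rule's conditions; no change.

[mupθẽnãn]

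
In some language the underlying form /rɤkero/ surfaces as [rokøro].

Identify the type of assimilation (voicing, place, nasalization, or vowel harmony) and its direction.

vowel harmony, regressive

/ɤ/→[o] /e/→[ø].
Vowels agree with the last vowel, so the harmony is regressive.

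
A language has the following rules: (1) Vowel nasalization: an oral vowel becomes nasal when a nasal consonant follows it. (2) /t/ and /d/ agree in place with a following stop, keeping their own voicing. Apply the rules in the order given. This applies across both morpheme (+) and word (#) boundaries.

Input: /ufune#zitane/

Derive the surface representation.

Rule 1: /u/ before nasal /n/ → [ũ]
Rule 1: /a/ before nasal /n/ → [ã]
After rule 1: ufũne#zitãne
Rule 2: no segment meets the rule's conditions; no change.

[ufũne#zitãne]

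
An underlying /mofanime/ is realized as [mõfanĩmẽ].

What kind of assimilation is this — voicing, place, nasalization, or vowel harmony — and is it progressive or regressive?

nasalization, progressive

/o/→[õ] /i/→[ĩ] /e/→[ẽ].
Each target copies a feature from the preceding segment, so the direction is progressive.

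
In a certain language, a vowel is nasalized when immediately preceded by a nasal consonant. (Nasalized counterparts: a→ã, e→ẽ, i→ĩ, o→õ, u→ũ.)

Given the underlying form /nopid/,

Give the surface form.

/o/ after nasal /n/ → [õ]

[nõpid]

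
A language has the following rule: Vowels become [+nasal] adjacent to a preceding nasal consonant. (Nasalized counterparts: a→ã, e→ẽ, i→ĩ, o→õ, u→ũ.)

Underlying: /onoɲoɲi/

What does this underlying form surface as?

/o/ after nasal /n/ → [õ]
/o/ after nasal /ɲ/ → [õ]
/i/ after nasal /ɲ/ → [ĩ]

[onõɲõɲĩ]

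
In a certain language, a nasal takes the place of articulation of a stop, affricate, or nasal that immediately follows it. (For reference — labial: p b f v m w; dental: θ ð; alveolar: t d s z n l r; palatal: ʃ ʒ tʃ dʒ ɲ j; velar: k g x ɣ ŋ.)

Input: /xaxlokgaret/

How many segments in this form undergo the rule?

No segment meets the rule's conditions.

0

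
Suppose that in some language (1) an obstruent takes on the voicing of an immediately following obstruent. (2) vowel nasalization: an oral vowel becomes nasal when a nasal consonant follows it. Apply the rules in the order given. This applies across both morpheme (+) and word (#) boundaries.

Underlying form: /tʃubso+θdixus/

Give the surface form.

[tʃupso+ðdixus]

Rule 1: /b/ before /s/ (voiceless) → [p]
Rule 1: /θ/ before /d/ (voiced) → [ð]
After rule 1: tʃupso+ðdixus
Rule 2: no segment meets the rule's conditions; no change.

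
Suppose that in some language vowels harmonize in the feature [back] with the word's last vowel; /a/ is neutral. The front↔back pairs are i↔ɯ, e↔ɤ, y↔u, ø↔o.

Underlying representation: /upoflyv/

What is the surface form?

/u/ harmonizes with /y/ ([-back]) → [y]
/o/ harmonizes with /y/ ([-back]) → [ø]

[ypøflyv]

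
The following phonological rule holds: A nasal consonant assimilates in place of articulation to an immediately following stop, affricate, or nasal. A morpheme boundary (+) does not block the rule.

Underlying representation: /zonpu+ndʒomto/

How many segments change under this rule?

3

/n/ before /p/ (labial) → [m]
/n/ before /dʒ/ (palatal) → [ɲ]
/m/ before /t/ (alveolar) → [n]
3 segments change.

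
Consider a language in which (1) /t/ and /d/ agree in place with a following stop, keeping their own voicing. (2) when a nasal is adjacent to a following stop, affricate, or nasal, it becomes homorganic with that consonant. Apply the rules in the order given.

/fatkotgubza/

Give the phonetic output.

Rule 1: /t/ before /k/ (velar) → [k]
Rule 1: /t/ before /g/ (velar) → [k]
After rule 1: fakkokgubza
Rule 2: no segment meets the rule's conditions; no change.

[fakkokgubza]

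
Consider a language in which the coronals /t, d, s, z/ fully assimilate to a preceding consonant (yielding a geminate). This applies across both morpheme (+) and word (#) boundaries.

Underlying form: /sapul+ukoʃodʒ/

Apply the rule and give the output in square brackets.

[sapul+ukoʃodʒ]

no segment meets the rule's conditions; no change.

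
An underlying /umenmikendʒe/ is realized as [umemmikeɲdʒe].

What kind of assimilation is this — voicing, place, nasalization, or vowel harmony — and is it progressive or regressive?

place assimilation, regressive

/n/→[m] /n/→[ɲ].
Each target copies a feature from the following segment, so the direction is regressive.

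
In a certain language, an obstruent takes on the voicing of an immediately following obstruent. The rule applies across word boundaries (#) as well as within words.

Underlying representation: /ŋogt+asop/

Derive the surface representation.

/g/ before /t/ (voiceless) → [k]

[ŋokt+asop]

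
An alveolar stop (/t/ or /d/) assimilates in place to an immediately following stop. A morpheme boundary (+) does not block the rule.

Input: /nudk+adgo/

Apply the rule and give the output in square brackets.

/d/ before /k/ (velar) → [g]
/d/ before /g/ (velar) → [g]

[nugk+aggo]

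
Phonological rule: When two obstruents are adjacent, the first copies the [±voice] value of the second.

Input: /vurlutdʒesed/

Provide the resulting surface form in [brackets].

/t/ before /dʒ/ (voiced) → [d]

[vurluddʒesed]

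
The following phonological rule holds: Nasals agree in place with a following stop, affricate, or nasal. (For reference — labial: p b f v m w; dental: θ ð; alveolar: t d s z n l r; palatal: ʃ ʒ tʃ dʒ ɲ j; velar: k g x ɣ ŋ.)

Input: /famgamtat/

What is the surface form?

[faŋgantat]

/m/ before /g/ (velar) → [ŋ]
/m/ before /t/ (alveolar) → [n]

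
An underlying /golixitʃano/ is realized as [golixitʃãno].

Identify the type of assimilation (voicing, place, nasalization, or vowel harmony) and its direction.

/a/→[ã].
Each target copies a feature from the following segment, so the direction is regressive.

nasalization, regressive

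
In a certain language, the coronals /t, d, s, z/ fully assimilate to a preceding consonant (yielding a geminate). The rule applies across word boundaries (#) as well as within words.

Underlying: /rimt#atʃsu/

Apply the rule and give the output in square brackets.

/t/ after /m/ → [m] (total assimilation)
/s/ after /tʃ/ → [tʃ] (total assimilation)

[rimm#atʃtʃu]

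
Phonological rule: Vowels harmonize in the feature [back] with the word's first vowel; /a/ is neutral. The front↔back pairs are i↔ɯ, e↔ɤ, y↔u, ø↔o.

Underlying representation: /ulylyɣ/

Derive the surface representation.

/y/ harmonizes with /u/ ([+back]) → [u]
/y/ harmonizes with /u/ ([+back]) → [u]

[ululuɣ]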